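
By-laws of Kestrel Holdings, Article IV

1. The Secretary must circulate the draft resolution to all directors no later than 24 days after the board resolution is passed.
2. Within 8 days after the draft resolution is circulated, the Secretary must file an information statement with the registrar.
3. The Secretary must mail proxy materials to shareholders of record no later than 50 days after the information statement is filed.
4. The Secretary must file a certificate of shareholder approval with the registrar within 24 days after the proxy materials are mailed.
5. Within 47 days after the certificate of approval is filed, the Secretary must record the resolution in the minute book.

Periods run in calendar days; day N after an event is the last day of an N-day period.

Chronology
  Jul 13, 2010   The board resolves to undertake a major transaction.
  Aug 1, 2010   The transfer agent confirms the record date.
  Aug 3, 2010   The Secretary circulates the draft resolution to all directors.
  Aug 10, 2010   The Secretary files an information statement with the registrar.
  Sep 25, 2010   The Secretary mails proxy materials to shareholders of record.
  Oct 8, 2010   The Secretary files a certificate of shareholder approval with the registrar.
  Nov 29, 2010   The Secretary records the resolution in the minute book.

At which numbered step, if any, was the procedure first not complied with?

Step 5

Step 1 — counting 24 days from Jul 13, 2010 (when the board resolution is passed) gives a deadline of Aug 6, 2010; completed Aug 3, 2010, before the deadline.
Step 2 — counting 8 days from Aug 3, 2010 (when the draft resolution is circulated) gives a deadline of Aug 11, 2010; done Aug 10, 2010 — timely.
Step 3 — counting 50 days from Aug 10, 2010 (when the information statement is filed) gives a deadline of Sep 29, 2010; completed Sep 25, 2010, before the deadline.
Step 4 — counting 24 days from Sep 25, 2010 (when the proxy materials are mailed) gives a deadline of Oct 19, 2010; completed Oct 8, 2010, before the deadline.
Step 5 — counting 47 days from Oct 8, 2010 (when the certificate of approval is filed) gives a deadline of Nov 24, 2010; not done until Nov 29, 2010, 5 days after the deadline.
The analysis stops there.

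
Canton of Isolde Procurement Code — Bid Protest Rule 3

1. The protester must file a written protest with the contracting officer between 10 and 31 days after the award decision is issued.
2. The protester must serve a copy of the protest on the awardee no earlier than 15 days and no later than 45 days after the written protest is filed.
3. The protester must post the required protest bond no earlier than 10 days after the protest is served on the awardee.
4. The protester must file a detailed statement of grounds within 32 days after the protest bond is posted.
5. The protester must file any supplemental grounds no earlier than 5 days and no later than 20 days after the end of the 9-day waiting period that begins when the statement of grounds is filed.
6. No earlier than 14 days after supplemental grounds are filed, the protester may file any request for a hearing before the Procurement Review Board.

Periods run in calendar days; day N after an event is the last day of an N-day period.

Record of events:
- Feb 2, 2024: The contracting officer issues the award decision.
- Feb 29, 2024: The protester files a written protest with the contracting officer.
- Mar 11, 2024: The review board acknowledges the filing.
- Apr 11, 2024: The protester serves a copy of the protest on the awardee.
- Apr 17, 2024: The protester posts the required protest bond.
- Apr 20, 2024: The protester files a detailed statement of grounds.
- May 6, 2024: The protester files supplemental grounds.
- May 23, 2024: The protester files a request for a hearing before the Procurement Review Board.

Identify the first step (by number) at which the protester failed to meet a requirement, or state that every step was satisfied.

Step 3

Step 1 — 10 and 31 days from Feb 2, 2024 (when the award decision is issued) are Feb 12, 2024 and Mar 4, 2024 respectively; done Feb 29, 2024, which is between those dates.
Step 2 — 15 and 45 days from Feb 29, 2024 (when the written protest is filed) are Mar 15, 2024 and Apr 14, 2024 respectively; done Apr 11, 2024, which is between those dates.
Step 3 — must wait 10 days from Apr 11, 2024 (when the protest is served on the awardee), so not before Apr 21, 2024; Apr 17, 2024 is 4 days before the earliest permitted date.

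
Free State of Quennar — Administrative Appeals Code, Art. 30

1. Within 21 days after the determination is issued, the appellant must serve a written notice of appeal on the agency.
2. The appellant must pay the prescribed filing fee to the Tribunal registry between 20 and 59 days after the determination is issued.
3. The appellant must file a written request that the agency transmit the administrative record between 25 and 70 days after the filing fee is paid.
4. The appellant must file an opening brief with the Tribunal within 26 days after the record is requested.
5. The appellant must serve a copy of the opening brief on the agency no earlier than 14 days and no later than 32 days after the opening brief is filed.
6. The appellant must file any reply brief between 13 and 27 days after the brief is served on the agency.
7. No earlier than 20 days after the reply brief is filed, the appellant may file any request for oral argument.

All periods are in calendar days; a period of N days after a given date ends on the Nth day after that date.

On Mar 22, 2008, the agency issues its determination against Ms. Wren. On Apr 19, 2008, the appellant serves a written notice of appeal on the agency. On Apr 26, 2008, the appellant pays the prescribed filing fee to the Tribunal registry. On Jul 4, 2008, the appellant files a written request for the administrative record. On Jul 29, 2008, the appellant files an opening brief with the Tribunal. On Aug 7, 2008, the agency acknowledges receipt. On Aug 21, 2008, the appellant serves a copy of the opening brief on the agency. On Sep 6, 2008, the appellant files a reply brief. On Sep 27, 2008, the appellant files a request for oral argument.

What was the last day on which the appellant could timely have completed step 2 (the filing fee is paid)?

May 20, 2008

Step 2 runs from Mar 22, 2008, when the determination is issued. The window is 20–59 days after Mar 22, 2008; it closes on May 20, 2008.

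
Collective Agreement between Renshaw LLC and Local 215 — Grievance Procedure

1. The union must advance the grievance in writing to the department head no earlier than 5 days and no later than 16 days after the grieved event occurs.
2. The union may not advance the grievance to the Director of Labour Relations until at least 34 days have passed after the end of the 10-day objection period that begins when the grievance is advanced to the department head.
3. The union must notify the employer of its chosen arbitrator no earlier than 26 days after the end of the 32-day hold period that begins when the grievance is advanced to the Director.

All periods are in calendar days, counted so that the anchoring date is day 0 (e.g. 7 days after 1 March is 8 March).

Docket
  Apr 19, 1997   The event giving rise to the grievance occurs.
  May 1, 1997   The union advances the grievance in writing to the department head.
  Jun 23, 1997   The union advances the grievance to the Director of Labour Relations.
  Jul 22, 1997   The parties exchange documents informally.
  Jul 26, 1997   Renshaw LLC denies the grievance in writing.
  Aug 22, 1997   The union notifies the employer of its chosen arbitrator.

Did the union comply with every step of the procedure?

Yes

(1) the permitted window runs from Apr 19, 1997 + 5 = Apr 24, 1997 to Apr 19, 1997 + 16 = May 5, 1997; done May 1, 1997, which is between those dates.
(2) permitted from May 11, 1997 + 34 days = Jun 14, 1997 onward; done Jun 23, 1997, after the minimum wait.
(3) permitted from Jul 25, 1997 + 26 days = Aug 20, 1997 onward; Aug 22, 1997 is on or after that date.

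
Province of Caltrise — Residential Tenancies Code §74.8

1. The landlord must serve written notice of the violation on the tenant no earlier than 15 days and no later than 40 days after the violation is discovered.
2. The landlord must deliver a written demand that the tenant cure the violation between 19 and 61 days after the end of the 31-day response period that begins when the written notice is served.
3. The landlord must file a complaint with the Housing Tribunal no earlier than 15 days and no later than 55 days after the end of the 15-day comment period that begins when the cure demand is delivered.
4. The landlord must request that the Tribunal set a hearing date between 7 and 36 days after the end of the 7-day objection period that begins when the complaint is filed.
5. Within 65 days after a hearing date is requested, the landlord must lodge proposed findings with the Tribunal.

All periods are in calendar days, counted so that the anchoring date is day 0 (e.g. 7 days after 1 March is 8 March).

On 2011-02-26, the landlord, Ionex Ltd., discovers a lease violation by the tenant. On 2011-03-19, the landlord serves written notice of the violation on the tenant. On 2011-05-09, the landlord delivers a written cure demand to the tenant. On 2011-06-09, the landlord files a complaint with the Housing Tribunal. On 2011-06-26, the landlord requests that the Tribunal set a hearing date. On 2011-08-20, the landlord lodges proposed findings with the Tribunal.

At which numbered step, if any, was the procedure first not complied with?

(1) the permitted window runs from 2011-02-26 + 15 = 2011-03-13 to 2011-02-26 + 40 = 2011-04-07; 2011-03-19 falls inside that range.
(2) the permitted window runs from 2011-04-19 + 19 = 2011-05-08 to 2011-04-19 + 61 = 2011-06-19; done 2011-05-09 — within the window.
(3) the permitted window runs from 2011-05-24 + 15 = 2011-06-08 to 2011-05-24 + 55 = 2011-07-18; done 2011-06-09 — within the window.
(4) the permitted window runs from 2011-06-16 + 7 = 2011-06-23 to 2011-06-16 + 36 = 2011-07-22; done 2011-06-26 — within the window.
(5) due by 2011-06-26 + 65 days = 2011-08-30; 2011-08-20 is within that limit.

None — every step was satisfied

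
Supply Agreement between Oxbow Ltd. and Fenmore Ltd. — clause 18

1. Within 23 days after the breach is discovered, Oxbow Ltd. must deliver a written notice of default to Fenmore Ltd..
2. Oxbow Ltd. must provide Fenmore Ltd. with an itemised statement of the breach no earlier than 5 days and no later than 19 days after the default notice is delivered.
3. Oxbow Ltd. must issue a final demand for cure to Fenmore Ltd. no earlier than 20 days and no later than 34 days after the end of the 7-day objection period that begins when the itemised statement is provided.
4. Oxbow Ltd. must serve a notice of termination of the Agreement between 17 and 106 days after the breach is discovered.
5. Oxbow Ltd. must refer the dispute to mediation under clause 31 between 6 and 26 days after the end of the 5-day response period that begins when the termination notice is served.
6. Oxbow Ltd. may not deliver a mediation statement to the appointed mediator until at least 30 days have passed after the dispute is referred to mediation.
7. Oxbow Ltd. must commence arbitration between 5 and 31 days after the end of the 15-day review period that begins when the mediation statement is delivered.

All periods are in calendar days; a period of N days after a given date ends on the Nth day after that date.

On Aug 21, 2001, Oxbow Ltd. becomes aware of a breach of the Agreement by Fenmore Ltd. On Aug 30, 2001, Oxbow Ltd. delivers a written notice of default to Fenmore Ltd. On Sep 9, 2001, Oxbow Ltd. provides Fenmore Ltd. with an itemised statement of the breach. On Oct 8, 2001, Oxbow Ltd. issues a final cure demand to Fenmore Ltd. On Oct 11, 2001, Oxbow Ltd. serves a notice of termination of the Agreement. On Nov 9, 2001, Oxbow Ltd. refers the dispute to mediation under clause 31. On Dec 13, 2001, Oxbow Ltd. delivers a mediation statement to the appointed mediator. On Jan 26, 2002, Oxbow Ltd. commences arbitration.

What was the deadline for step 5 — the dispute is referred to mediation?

Nov 11, 2001

The termination notice is served on Oct 11, 2001; the 5-day response period therefore ends Oct 16, 2001, and step 5 runs from that date. The window is 6–26 days after Oct 16, 2001; it closes on Nov 11, 2001.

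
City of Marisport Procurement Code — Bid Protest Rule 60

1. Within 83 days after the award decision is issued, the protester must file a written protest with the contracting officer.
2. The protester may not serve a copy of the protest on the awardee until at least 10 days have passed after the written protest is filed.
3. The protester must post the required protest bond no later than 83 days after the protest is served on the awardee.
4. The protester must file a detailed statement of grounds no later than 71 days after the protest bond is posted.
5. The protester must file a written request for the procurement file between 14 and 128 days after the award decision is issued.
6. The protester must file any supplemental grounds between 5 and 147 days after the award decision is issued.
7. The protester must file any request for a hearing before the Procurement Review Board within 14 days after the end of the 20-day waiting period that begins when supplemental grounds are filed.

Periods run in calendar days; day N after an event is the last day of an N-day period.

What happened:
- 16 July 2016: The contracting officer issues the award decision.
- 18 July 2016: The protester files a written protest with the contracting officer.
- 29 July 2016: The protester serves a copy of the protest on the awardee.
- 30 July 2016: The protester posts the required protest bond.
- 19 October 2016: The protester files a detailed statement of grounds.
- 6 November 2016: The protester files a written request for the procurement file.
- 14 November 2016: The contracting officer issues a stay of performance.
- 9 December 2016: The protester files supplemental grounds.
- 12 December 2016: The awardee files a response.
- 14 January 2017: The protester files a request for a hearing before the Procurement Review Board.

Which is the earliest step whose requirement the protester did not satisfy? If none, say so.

Step 4

Step 1 — counting 83 days from 16 July 2016 (when the award decision is issued) gives a deadline of 7 October 2016; 18 July 2016 is within that limit.
Step 2 — must wait 10 days from 18 July 2016 (when the written protest is filed), so not before 28 July 2016; done 29 July 2016, after the minimum wait.
Step 3 — counting 83 days from 29 July 2016 (when the protest is served on the awardee) gives a deadline of 20 October 2016; completed 30 July 2016, before the deadline.
Step 4 — counting 71 days from 30 July 2016 (when the protest bond is posted) gives a deadline of 9 October 2016; not done until 19 October 2016, 10 days after the deadline.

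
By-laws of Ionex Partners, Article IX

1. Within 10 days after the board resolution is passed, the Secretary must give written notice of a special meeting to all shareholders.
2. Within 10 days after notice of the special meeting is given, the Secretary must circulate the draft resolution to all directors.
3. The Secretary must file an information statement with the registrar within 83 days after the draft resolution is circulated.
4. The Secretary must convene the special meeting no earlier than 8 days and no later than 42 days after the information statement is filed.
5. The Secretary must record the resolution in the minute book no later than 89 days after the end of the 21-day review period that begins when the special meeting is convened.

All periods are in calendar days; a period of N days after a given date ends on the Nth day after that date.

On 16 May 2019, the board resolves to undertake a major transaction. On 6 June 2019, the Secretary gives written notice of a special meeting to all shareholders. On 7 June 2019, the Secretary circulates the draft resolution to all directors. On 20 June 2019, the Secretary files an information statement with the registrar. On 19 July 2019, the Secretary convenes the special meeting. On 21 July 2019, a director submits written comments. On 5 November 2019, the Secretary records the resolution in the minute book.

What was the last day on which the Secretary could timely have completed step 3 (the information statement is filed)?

Step 3 runs from 7 June 2019, when the draft resolution is circulated. 83 days after 7 June 2019 is 29 August 2019.

29 August 2019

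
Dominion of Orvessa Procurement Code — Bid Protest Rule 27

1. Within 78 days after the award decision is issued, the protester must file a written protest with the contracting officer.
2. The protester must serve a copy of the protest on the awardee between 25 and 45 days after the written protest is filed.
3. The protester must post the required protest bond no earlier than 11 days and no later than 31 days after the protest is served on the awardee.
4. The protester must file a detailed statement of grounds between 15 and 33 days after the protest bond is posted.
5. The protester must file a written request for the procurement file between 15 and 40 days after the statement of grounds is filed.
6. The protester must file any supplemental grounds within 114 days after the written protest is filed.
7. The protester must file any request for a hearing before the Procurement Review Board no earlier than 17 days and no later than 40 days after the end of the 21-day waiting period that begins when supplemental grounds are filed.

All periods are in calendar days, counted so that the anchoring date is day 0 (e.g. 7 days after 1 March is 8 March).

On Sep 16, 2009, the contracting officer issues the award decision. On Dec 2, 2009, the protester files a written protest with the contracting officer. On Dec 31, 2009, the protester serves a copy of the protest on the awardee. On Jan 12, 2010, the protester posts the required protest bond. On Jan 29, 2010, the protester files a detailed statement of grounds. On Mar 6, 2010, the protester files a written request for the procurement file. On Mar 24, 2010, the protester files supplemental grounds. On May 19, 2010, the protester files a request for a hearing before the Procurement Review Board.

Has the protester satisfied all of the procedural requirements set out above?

Step 1 — counting 78 days from Sep 16, 2009 (when the award decision is issued) gives a deadline of Dec 3, 2009; done Dec 2, 2009 — timely.
Step 2 — 25 and 45 days from Dec 2, 2009 (when the written protest is filed) are Dec 27, 2009 and Jan 16, 2010 respectively; done Dec 31, 2009 — within the window.
Step 3 — 11 and 31 days from Dec 31, 2009 (when the protest is served on the awardee) are Jan 11, 2010 and Jan 31, 2010 respectively; done Jan 12, 2010 — within the window.
Step 4 — 15 and 33 days from Jan 12, 2010 (when the protest bond is posted) are Jan 27, 2010 and Feb 14, 2010 respectively; done Jan 29, 2010 — within the window.
Step 5 — 15 and 40 days from Jan 29, 2010 (when the statement of grounds is filed) are Feb 13, 2010 and Mar 10, 2010 respectively; Mar 6, 2010 falls inside that range.
Step 6 — counting 114 days from Dec 2, 2009 (when the written protest is filed) gives a deadline of Mar 26, 2010; completed Mar 24, 2010, before the deadline.
Step 7 — 17 and 40 days from Apr 14, 2010 (end of the 21-day waiting period, which began when supplemental grounds are filed on Mar 24, 2010) are May 1, 2010 and May 24, 2010 respectively; done May 19, 2010 — within the window.

Yes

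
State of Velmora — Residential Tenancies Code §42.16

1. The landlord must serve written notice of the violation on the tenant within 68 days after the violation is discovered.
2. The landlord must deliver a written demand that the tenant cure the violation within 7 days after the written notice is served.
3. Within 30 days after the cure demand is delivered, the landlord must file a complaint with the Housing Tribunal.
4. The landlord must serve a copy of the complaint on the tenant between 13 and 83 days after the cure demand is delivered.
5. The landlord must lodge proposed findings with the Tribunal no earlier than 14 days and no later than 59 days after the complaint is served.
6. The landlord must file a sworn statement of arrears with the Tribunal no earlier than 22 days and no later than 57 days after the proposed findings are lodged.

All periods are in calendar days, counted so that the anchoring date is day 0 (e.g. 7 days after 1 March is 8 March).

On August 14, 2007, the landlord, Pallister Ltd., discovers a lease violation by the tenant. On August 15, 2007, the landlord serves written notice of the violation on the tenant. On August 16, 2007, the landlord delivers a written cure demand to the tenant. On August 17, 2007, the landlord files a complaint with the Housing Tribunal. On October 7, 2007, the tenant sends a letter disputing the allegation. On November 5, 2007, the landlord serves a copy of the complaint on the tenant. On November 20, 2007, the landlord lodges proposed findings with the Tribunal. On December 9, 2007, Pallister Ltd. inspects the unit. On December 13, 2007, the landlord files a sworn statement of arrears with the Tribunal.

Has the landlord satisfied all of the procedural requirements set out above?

(1) due by August 14, 2007 + 68 days = October 21, 2007; done August 15, 2007 — timely.
(2) due by August 15, 2007 + 7 days = August 22, 2007; done August 16, 2007 — timely.
(3) due by August 16, 2007 + 30 days = September 15, 2007; August 17, 2007 is within that limit.
(4) the permitted window runs from August 16, 2007 + 13 = August 29, 2007 to August 16, 2007 + 83 = November 7, 2007; done November 5, 2007 — within the window.
(5) the permitted window runs from November 5, 2007 + 14 = November 19, 2007 to November 5, 2007 + 59 = January 3, 2008; done November 20, 2007 — within the window.
(6) the permitted window runs from November 20, 2007 + 22 = December 12, 2007 to November 20, 2007 + 57 = January 16, 2008; December 13, 2007 falls inside that range.

Yes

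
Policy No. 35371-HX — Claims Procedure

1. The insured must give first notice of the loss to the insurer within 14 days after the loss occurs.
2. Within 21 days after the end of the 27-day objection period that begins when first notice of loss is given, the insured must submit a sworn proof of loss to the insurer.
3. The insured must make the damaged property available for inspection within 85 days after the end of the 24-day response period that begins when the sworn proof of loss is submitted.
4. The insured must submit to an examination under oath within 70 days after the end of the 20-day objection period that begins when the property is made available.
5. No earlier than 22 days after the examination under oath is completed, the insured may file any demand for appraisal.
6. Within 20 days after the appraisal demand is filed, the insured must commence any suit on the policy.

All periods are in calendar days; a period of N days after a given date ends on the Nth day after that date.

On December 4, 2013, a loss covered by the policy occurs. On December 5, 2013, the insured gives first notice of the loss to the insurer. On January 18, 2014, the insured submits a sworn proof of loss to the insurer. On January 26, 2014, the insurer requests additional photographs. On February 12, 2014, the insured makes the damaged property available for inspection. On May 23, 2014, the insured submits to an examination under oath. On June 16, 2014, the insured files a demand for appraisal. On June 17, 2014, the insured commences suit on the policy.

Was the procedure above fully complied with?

No

(1) due by December 4, 2013 + 14 days = December 18, 2013; done December 5, 2013 — timely.
(2) due by January 1, 2014 + 21 days = January 22, 2014; completed January 18, 2014, before the deadline.
(3) due by February 11, 2014 + 85 days = May 7, 2014; done February 12, 2014 — timely.
(4) due by March 4, 2014 + 70 days = May 13, 2014; done May 23, 2014 — 10 days late.
The analysis stops there.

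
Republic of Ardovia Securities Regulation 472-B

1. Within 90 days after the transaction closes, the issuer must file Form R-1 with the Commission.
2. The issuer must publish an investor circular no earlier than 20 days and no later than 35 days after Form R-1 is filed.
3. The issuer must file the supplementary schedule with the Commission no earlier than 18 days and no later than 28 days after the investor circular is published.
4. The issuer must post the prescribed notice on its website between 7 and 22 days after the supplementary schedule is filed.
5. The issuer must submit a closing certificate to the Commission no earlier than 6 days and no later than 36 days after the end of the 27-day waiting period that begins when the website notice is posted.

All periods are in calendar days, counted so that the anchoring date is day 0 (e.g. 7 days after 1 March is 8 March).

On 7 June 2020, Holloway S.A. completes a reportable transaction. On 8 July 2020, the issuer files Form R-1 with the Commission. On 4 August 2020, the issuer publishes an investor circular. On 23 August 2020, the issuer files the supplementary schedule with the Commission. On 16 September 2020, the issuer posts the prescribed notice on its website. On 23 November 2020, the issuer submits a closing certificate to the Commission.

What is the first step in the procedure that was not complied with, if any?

Step 4

Step 1: 90 days after 7 June 2020 (when the transaction closes) is 5 September 2020; done 8 July 2020 — timely.
Step 2: the window is 20–35 days after 8 July 2020 (when Form R-1 is filed), so 28 July 2020 through 12 August 2020; done 4 August 2020, which is between those dates.
Step 3: the window is 18–28 days after 4 August 2020 (when the investor circular is published), so 22 August 2020 through 1 September 2020; 23 August 2020 falls inside that range.
Step 4: the window is 7–22 days after 23 August 2020 (when the supplementary schedule is filed), so 30 August 2020 through 14 September 2020; 16 September 2020 is 2 days past the end of the window.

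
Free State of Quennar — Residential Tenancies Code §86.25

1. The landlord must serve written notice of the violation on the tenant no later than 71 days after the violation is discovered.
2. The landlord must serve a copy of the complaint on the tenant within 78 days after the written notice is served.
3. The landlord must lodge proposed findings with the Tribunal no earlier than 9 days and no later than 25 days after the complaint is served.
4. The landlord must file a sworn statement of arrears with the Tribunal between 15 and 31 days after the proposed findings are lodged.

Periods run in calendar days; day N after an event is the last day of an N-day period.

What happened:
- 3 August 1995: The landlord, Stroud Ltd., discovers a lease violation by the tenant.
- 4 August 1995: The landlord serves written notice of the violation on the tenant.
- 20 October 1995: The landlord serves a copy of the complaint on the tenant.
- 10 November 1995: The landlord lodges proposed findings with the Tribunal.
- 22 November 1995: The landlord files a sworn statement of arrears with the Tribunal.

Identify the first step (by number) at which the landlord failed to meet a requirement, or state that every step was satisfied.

Step 4

Step 1 — counting 71 days from 3 August 1995 (when the violation is discovered) gives a deadline of 13 October 1995; 4 August 1995 is within that limit.
Step 2 — counting 78 days from 4 August 1995 (when the written notice is served) gives a deadline of 21 October 1995; done 20 October 1995 — timely.
Step 3 — 9 and 25 days from 20 October 1995 (when the complaint is served) are 29 October 1995 and 14 November 1995 respectively; 10 November 1995 falls inside that range.
Step 4 — 15 and 31 days from 10 November 1995 (when the proposed findings are lodged) are 25 November 1995 and 11 December 1995 respectively; 22 November 1995 is 3 days too early.
No need to go further; step 4 was not satisfied.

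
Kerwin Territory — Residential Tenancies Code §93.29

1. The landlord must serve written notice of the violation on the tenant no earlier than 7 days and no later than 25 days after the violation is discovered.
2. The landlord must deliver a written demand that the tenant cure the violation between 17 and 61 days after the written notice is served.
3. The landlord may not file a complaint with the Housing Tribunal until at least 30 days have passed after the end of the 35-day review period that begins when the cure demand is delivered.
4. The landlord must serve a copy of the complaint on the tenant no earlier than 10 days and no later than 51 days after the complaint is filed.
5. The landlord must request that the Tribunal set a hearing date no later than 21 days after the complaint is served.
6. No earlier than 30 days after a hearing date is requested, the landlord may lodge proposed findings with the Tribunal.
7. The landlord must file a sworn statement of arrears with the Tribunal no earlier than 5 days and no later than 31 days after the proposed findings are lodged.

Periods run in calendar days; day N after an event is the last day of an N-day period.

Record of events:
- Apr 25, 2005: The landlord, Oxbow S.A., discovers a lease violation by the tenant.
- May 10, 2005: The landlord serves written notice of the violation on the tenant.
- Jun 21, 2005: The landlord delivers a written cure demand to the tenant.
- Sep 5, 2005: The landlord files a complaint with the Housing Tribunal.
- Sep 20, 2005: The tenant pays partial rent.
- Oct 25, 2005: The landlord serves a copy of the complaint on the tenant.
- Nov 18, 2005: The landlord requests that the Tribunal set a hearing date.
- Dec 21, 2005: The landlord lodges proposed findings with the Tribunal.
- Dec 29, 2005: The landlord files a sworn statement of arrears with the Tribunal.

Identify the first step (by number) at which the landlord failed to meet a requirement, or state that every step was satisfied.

Step 5

Step 1: the window is 7–25 days after Apr 25, 2005 (when the violation is discovered), so May 2, 2005 through May 20, 2005; May 10, 2005 falls inside that range.
Step 2: the window is 17–61 days after May 10, 2005 (when the written notice is served), so May 27, 2005 through Jul 10, 2005; done Jun 21, 2005, which is between those dates.
Step 3: the earliest permitted date is 30 days after Jul 26, 2005 (end of the 35-day review period, which began when the cure demand is delivered on Jun 21, 2005), i.e. Aug 25, 2005; done Sep 5, 2005 — permitted.
Step 4: the window is 10–51 days after Sep 5, 2005 (when the complaint is filed), so Sep 15, 2005 through Oct 26, 2005; done Oct 25, 2005 — within the window.
Step 5: 21 days after Oct 25, 2005 (when the complaint is served) is Nov 15, 2005; not done until Nov 18, 2005, 3 days after the deadline.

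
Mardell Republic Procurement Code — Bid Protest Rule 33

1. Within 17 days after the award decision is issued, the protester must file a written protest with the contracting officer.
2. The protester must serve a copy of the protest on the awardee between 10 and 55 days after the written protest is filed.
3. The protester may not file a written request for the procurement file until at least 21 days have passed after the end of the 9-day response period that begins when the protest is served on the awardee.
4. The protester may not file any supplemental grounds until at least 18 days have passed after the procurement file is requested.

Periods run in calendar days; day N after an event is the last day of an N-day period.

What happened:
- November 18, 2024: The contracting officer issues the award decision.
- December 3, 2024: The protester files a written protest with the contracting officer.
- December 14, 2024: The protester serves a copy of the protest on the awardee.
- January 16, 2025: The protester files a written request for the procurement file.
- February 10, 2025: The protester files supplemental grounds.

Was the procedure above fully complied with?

Yes

Step 1 — counting 17 days from November 18, 2024 (when the award decision is issued) gives a deadline of December 5, 2024; done December 3, 2024 — timely.
Step 2 — 10 and 55 days from December 3, 2024 (when the written protest is filed) are December 13, 2024 and January 27, 2025 respectively; December 14, 2024 falls inside that range.
Step 3 — must wait 21 days from December 23, 2024 (end of the 9-day response period, which began when the protest is served on the awardee on December 14, 2024), so not before January 13, 2025; done January 16, 2025 — permitted.
Step 4 — must wait 18 days from January 16, 2025 (when the procurement file is requested), so not before February 3, 2025; done February 10, 2025, after the minimum wait.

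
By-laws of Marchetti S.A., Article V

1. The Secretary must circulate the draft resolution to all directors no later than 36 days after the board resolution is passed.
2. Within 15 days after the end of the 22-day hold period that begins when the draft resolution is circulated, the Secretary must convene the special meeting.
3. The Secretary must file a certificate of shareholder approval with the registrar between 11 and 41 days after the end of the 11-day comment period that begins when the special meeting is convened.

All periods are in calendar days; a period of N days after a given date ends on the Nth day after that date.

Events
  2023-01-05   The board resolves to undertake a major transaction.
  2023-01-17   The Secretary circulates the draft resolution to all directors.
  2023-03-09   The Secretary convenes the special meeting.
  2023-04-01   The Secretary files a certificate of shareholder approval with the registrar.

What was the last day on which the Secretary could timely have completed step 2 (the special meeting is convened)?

2023-02-23

The draft resolution is circulated on 2023-01-17; the 22-day hold period therefore ends 2023-02-08, and step 2 runs from that date. 15 days after 2023-02-08 is 2023-02-23.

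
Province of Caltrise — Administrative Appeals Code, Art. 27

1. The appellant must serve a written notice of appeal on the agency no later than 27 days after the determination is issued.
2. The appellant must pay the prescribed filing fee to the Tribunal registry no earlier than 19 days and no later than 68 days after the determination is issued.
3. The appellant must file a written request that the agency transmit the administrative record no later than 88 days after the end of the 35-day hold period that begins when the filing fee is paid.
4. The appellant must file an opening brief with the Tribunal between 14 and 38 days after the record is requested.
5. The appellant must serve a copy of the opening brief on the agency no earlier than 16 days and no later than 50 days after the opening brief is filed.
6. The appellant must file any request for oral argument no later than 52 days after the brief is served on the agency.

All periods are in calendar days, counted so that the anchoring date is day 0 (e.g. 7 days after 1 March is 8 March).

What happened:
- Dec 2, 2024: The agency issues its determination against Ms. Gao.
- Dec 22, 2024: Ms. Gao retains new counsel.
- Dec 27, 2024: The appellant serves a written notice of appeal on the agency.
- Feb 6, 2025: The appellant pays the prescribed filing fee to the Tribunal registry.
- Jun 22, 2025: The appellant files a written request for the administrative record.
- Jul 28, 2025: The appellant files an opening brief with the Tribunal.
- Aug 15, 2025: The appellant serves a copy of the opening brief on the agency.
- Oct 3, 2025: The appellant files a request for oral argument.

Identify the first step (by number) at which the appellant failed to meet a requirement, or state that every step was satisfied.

Step 3

(1) due by Dec 2, 2024 + 27 days = Dec 29, 2024; done Dec 27, 2024 — timely.
(2) the permitted window runs from Dec 2, 2024 + 19 = Dec 21, 2024 to Dec 2, 2024 + 68 = Feb 8, 2025; Feb 6, 2025 falls inside that range.
(3) due by Mar 13, 2025 + 88 days = Jun 9, 2025; done Jun 22, 2025 — 13 days late.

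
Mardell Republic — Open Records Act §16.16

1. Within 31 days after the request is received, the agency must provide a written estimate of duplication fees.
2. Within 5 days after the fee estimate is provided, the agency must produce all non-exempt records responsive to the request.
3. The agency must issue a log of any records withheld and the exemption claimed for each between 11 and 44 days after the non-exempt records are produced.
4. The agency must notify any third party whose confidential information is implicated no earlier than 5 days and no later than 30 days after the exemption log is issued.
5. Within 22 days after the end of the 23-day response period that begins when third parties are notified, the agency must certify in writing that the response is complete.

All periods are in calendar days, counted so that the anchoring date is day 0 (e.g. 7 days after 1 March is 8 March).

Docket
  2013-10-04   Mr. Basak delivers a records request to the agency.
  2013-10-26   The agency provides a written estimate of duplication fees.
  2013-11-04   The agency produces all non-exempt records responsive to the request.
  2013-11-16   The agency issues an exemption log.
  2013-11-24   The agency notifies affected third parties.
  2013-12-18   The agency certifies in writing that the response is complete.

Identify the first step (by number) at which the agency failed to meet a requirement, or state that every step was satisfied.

Step 1 — counting 31 days from 2013-10-04 (when the request is received) gives a deadline of 2013-11-04; completed 2013-10-26, before the deadline.
Step 2 — counting 5 days from 2013-10-26 (when the fee estimate is provided) gives a deadline of 2013-10-31; done 2013-11-04 — 4 days late.

Step 2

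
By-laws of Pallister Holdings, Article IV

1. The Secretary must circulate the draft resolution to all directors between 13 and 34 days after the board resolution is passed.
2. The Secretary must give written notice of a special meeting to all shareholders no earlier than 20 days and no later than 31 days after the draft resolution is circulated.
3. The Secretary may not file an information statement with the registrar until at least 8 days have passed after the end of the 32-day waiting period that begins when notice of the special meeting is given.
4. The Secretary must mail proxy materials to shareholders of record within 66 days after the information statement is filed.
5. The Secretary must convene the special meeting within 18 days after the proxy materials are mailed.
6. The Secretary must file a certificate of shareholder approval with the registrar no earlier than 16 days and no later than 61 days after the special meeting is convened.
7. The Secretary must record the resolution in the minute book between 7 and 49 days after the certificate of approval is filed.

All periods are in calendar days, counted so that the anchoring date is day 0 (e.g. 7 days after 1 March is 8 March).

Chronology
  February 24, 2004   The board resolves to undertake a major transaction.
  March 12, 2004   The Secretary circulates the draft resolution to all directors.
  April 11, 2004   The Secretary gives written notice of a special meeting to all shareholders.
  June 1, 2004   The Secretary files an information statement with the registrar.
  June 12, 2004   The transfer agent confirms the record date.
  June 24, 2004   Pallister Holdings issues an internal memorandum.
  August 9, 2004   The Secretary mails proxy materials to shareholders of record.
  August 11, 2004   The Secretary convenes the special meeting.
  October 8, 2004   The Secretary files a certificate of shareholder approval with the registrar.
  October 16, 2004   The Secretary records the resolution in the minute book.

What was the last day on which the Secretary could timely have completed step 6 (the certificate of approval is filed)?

Step 6 runs from August 11, 2004, when the special meeting is convened. The window is 16–61 days after August 11, 2004; it closes on October 11, 2004.

October 11, 2004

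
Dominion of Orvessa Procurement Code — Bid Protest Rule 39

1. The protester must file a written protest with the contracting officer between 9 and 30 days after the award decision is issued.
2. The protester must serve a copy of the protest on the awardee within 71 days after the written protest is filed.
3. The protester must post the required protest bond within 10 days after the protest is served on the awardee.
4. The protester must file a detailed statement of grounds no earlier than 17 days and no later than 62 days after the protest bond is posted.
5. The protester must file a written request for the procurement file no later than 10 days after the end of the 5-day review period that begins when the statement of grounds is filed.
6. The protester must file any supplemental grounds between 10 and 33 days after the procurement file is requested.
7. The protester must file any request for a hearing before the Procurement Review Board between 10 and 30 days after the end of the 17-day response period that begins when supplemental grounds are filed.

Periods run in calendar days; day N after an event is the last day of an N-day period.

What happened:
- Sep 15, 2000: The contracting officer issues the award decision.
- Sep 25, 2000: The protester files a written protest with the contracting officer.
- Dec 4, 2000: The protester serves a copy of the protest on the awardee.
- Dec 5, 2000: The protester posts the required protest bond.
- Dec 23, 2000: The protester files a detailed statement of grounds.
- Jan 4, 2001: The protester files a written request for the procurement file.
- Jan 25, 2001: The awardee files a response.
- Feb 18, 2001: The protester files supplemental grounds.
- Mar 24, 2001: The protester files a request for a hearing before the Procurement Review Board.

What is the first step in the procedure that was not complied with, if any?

Step 1: the window is 9–30 days after Sep 15, 2000 (when the award decision is issued), so Sep 24, 2000 through Oct 15, 2000; Sep 25, 2000 falls inside that range.
Step 2: 71 days after Sep 25, 2000 (when the written protest is filed) is Dec 5, 2000; Dec 4, 2000 is within that limit.
Step 3: 10 days after Dec 4, 2000 (when the protest is served on the awardee) is Dec 14, 2000; Dec 5, 2000 is within that limit.
Step 4: the window is 17–62 days after Dec 5, 2000 (when the protest bond is posted), so Dec 22, 2000 through Feb 5, 2001; done Dec 23, 2000 — within the window.
Step 5: 10 days after Dec 28, 2000 (end of the 5-day review period, which began when the statement of grounds is filed on Dec 23, 2000) is Jan 7, 2001; Jan 4, 2001 is within that limit.
Step 6: the window is 10–33 days after Jan 4, 2001 (when the procurement file is requested), so Jan 14, 2001 through Feb 6, 2001; done Feb 18, 2001 — 12 days after the window closed.
The analysis stops there.

Step 6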